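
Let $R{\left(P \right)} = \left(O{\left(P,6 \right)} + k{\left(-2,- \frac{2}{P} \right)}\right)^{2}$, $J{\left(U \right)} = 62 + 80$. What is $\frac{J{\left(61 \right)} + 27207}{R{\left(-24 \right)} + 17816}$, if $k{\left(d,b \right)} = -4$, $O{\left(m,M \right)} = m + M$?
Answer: $\frac{27349}{18300} \approx 1.4945$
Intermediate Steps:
$O{\left(m,M \right)} = M + m$
$J{\left(U \right)} = 142$
$R{\left(P \right)} = \left(2 + P\right)^{2}$ ($R{\left(P \right)} = \left(\left(6 + P\right) - 4\right)^{2} = \left(2 + P\right)^{2}$)
$\frac{J{\left(61 \right)} + 27207}{R{\left(-24 \right)} + 17816} = \frac{142 + 27207}{\left(2 - 24\right)^{2} + 17816} = \frac{27349}{\left(-22\right)^{2} + 17816} = \frac{27349}{484 + 17816} = \frac{27349}{18300}$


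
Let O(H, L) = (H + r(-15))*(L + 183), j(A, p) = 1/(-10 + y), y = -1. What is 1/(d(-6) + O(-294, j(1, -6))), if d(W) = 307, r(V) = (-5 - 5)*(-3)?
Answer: -1/47981 ≈ -2.0842e-5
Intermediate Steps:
r(V) = 30 (r(V) = -10*(-3) = 30)
j(A, p) = -1/11 (j(A, p) = 1/(-10 - 1) = 1/(-11) = -1/11)
O(H, L) = (30 + H)*(183 + L) (O(H, L) = (H + 30)*(L + 183) = (30 + H)*(183 + L))
1/(d(-6) + O(-294, j(1, -6))) = 1/(307 + (5490 + 30*(-1/11) + 183*(-294) - 294*(-1/11))) = 1/(307 + (5490 - 30/11 - 53802 + 294/11)) = 1/(307 - 48288) = 1/(-47981) = -1/47981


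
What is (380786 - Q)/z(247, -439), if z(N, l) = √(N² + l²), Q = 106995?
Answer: 273791*√253730/253730 ≈ 543.54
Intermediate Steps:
(380786 - Q)/z(247, -439) = (380786 - 1*106995)/(√(247² + (-439)²)) = (380786 - 106995)/(√(61009 + 192721)) = 273791/(√253730) = 273791*(√253730/253730) = 273791*√253730/253730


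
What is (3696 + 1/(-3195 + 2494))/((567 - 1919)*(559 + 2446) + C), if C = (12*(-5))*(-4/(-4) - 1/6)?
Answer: -518179/569605962 ≈ -0.00090971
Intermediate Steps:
C = -50 (C = -60*(-4*(-1/4) - 1*1/6) = -60*(1 - 1/6) = -60*5/6 = -50)
(3696 + 1/(-3195 + 2494))/((567 - 1919)*(559 + 2446) + C) = (3696 + 1/(-3195 + 2494))/((567 - 1919)*(559 + 2446) - 50) = (3696 + 1/(-701))/(-1352*3005 - 50) = (3696 - 1/701)/(-4062760 - 50) = (2590895/701)/(-4062810) = (2590895/701)*(-1/4062810) = -518179/569605962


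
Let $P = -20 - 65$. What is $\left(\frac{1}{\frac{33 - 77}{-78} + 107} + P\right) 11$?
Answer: $- \frac{3921896}{4195} \approx -934.9$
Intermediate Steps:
$P = -85$
$\left(\frac{1}{\frac{33 - 77}{-78} + 107} + P\right) 11 = \left(\frac{1}{\frac{33 - 77}{-78} + 107} - 85\right) 11 = \left(\frac{1}{\left(33 - 77\right) \left(- \frac{1}{78}\right) + 107} - 85\right) 11 = \left(\frac{1}{\left(-44\right) \left(- \frac{1}{78}\right) + 107} - 85\right) 11 = \left(\frac{1}{\frac{22}{39} + 107} - 85\right) 11 = \left(\frac{1}{\frac{4195}{39}} - 85\right) 11 = \left(\frac{39}{4195} - 85\right) 11 = \left(- \frac{356536}{4195}\right) 11 = - \frac{3921896}{4195}$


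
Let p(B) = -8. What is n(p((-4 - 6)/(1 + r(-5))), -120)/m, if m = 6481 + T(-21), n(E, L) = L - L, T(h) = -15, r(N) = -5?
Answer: 0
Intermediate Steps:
n(E, L) = 0
m = 6466 (m = 6481 - 15 = 6466)
n(p((-4 - 6)/(1 + r(-5))), -120)/m = 0/6466 = 0*(1/6466) = 0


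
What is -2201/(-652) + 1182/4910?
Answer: 5788787/1600660 ≈ 3.6165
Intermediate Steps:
-2201/(-652) + 1182/4910 = -2201*(-1/652) + 1182*(1/4910) = 2201/652 + 591/2455 = 5788787/1600660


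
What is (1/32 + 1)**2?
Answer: 1089/1024 ≈ 1.0635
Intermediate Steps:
(1/32 + 1)**2 = (33/32)**2 = 1089/1024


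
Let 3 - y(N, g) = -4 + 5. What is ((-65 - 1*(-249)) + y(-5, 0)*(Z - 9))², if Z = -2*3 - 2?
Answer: 22500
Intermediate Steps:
Z = -8 (Z = -6 - 2 = -8)
y(N, g) = 2 (y(N, g) = 3 - (-4 + 5) = 3 - 1*1 = 3 - 1 = 2)
((-65 - 1*(-249)) + y(-5, 0)*(Z - 9))² = ((-65 - 1*(-249)) + 2*(-8 - 9))² = ((-65 + 249) + 2*(-17))² = (184 - 34)² = 150² = 22500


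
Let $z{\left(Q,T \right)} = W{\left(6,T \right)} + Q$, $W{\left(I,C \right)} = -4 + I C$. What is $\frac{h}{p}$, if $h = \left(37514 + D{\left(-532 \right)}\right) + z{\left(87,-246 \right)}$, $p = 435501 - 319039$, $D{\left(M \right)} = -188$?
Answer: $\frac{35933}{116462} \approx 0.30854$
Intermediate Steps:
$W{\left(I,C \right)} = -4 + C I$
$z{\left(Q,T \right)} = -4 + Q + 6 T$ ($z{\left(Q,T \right)} = \left(-4 + T 6\right) + Q = \left(-4 + 6 T\right) + Q = -4 + Q + 6 T$)
$p = 116462$ ($p = 435501 - 319039 = 116462$)
$h = 35933$ ($h = \left(37514 - 188\right) + \left(-4 + 87 + 6 \left(-246\right)\right) = 37326 - 1393 = 35933$)
$\frac{h}{p} = \frac{35933}{116462}$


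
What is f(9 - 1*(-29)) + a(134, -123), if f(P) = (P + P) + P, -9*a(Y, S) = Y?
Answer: 892/9 ≈ 99.111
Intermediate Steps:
a(Y, S) = -Y/9
f(P) = 3*P (f(P) = 2*P + P = 3*P)
f(9 - 1*(-29)) + a(134, -123) = 3*(9 - 1*(-29)) - ⅑*134 = 3*(9 + 29) - 134/9 = 3*38 - 134/9 = 114 - 134/9 = 892/9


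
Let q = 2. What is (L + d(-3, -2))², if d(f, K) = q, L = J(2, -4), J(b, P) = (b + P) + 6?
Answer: 36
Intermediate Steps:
J(b, P) = 6 + P + b (J(b, P) = (P + b) + 6 = 6 + P + b)
L = 4 (L = 6 - 4 + 2 = 4)
d(f, K) = 2
(L + d(-3, -2))² = (4 + 2)² = 6² = 36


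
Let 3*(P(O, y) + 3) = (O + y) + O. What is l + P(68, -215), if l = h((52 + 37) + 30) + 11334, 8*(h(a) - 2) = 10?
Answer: 135695/12 ≈ 11308.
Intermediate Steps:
P(O, y) = -3 + y/3 + 2*O/3 (P(O, y) = -3 + ((O + y) + O)/3 = -3 + (y + 2*O)/3 = -3 + (y/3 + 2*O/3) = -3 + y/3 + 2*O/3)
h(a) = 13/4 (h(a) = 2 + (⅛)*10 = 2 + 5/4 = 13/4)
l = 45349/4 (l = 13/4 + 11334 = 45349/4 ≈ 11337.)
l + P(68, -215) = 45349/4 + (-3 + (⅓)*(-215) + (⅔)*68) = 45349/4 + (-3 - 215/3 + 136/3) = 45349/4 - 88/3 = 135695/12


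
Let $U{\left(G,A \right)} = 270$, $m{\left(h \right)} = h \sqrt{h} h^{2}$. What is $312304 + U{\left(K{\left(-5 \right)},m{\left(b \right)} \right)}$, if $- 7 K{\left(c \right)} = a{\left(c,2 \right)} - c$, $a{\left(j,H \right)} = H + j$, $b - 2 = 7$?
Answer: $312574$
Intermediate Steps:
$b = 9$ ($b = 2 + 7 = 9$)
$m{\left(h \right)} = h^{\frac{7}{2}}$ ($m{\left(h \right)} = h^{\frac{3}{2}} h^{2} = h^{\frac{7}{2}}$)
$K{\left(c \right)} = - \frac{2}{7}$ ($K{\left(c \right)} = - \frac{\left(2 + c\right) - c}{7} = \left(- \frac{1}{7}\right) 2 = - \frac{2}{7}$)
$312304 + U{\left(K{\left(-5 \right)},m{\left(b \right)} \right)} = 312304 + 270 = 312574$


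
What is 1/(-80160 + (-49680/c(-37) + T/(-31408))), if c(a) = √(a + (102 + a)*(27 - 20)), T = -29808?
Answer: -21518807337313/1723342088692620267 + 10635298440*√418/574447362897540089 ≈ -1.2108e-5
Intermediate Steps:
c(a) = √(714 + 8*a) (c(a) = √(a + (102 + a)*7) = √(a + (714 + 7*a)) = √(714 + 8*a))
1/(-80160 + (-49680/c(-37) + T/(-31408))) = 1/(-80160 + (-49680/√(714 + 8*(-37)) - 29808/(-31408))) = 1/(-80160 + (-49680/√(714 - 296) - 29808*(-1/31408))) = 1/(-80160 + (-49680*√418/418 + 1863/1963)) = 1/(-80160 + (-24840*√418/209 + 1863/1963)) = 1/(-80160 + (1863/1963 - 24840*√418/209)) = 1/(-157352217/1963 - 24840*√418/209)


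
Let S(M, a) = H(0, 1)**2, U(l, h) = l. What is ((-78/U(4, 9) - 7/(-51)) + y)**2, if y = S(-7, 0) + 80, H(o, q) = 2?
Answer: 43467649/10404 ≈ 4178.0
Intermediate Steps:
S(M, a) = 4 (S(M, a) = 2**2 = 4)
y = 84 (y = 4 + 80 = 84)
((-78/U(4, 9) - 7/(-51)) + y)**2 = ((-78/4 - 7/(-51)) + 84)**2 = ((-78*1/4 - 7*(-1/51)) + 84)**2 = ((-39/2 + 7/51) + 84)**2 = (-1975/102 + 84)**2 = (6593/102)**2 = 43467649/10404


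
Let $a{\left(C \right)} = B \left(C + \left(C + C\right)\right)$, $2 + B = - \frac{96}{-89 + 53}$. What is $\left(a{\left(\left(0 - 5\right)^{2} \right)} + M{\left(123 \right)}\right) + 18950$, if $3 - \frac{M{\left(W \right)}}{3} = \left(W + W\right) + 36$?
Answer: $18163$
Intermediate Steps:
$M{\left(W \right)} = -99 - 6 W$ ($M{\left(W \right)} = 9 - 3 \left(\left(W + W\right) + 36\right) = 9 - 3 \left(2 W + 36\right) = 9 - 3 \left(36 + 2 W\right) = 9 - \left(108 + 6 W\right) = -99 - 6 W$)
$B = \frac{2}{3}$ ($B = -2 - \frac{96}{-89 + 53} = -2 - \frac{96}{-36} = -2 - - \frac{8}{3} = -2 + \frac{8}{3} = \frac{2}{3} \approx 0.66667$)
$a{\left(C \right)} = 2 C$ ($a{\left(C \right)} = \frac{2 \left(C + \left(C + C\right)\right)}{3} = \frac{2 \left(C + 2 C\right)}{3} = \frac{2 \cdot 3 C}{3} = 2 C$)
$\left(a{\left(\left(0 - 5\right)^{2} \right)} + M{\left(123 \right)}\right) + 18950 = \left(2 \left(0 - 5\right)^{2} - 837\right) + 18950 = \left(2 \left(-5\right)^{2} - 837\right) + 18950 = \left(2 \cdot 25 - 837\right) + 18950 = \left(50 - 837\right) + 18950 = -787 + 18950 = 18163$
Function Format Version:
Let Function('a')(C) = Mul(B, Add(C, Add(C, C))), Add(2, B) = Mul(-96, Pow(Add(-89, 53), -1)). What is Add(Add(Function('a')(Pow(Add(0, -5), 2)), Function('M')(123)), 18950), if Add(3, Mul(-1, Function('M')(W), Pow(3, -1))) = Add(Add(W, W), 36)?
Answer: 18163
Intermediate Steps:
Function('M')(W) = Add(-99, Mul(-6, W)) (Function('M')(W) = Add(9, Mul(-3, Add(Add(W, W), 36))) = Add(9, Mul(-3, Add(Mul(2, W), 36))) = Add(9, Mul(-3, Add(36, Mul(2, W)))) = Add(9, Add(-108, Mul(-6, W))) = Add(-99, Mul(-6, W)))
B = Rational(2, 3) (B = Add(-2, Mul(-96, Pow(Add(-89, 53), -1))) = Add(-2, Mul(-96, Pow(-36, -1))) = Add(-2, Mul(-96, Rational(-1, 36))) = Add(-2, Rational(8, 3)) = Rational(2, 3) ≈ 0.66667)
Function('a')(C) = Mul(2, C) (Function('a')(C) = Mul(Rational(2, 3), Add(C, Add(C, C))) = Mul(Rational(2, 3), Add(C, Mul(2, C))) = Mul(Rational(2, 3), Mul(3, C)) = Mul(2, C))
Add(Add(Function('a')(Pow(Add(0, -5), 2)), Function('M')(123)), 18950) = Add(Add(Mul(2, Pow(Add(0, -5), 2)), Add(-99, Mul(-6, 123))), 18950) = Add(Add(Mul(2, Pow(-5, 2)), Add(-99, -738)), 18950) = Add(Add(Mul(2, 25), -837), 18950) = Add(Add(50, -837), 18950) = Add(-787, 18950) = 18163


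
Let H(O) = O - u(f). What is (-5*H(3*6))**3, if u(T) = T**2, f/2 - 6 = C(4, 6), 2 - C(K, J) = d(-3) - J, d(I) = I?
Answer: 184220009000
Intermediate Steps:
C(K, J) = 5 + J (C(K, J) = 2 - (-3 - J) = 2 + (3 + J) = 5 + J)
f = 34 (f = 12 + 2*(5 + 6) = 12 + 2*11 = 12 + 22 = 34)
H(O) = -1156 + O (H(O) = O - 1*34**2 = O - 1*1156 = O - 1156 = -1156 + O)
(-5*H(3*6))**3 = (-5*(-1156 + 3*6))**3 = (-5*(-1156 + 18))**3 = (-5*(-1138))**3 = 5690**3 = 184220009000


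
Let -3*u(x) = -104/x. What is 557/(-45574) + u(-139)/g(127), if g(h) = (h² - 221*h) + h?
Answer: -2738589463/224460472338 ≈ -0.012201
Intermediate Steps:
u(x) = 104/(3*x) (u(x) = -(-104)/(3*x) = 104/(3*x))
g(h) = h² - 220*h
557/(-45574) + u(-139)/g(127) = 557/(-45574) + ((104/3)/(-139))/((127*(-220 + 127))) = 557*(-1/45574) + ((104/3)*(-1/139))/((127*(-93))) = -557/45574 - 104/417/(-11811) = -557/45574 - 104/417*(-1/11811) = -557/45574 + 104/4925187 = -2738589463/224460472338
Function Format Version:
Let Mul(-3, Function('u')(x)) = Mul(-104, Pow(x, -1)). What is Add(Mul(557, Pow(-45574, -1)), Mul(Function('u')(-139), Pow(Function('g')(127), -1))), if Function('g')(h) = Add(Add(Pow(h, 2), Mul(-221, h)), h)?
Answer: Rational(-2738589463, 224460472338) ≈ -0.012201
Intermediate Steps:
Function('u')(x) = Mul(Rational(104, 3), Pow(x, -1)) (Function('u')(x) = Mul(Rational(-1, 3), Mul(-104, Pow(x, -1))) = Mul(Rational(104, 3), Pow(x, -1)))
Function('g')(h) = Add(Pow(h, 2), Mul(-220, h))
Add(Mul(557, Pow(-45574, -1)), Mul(Function('u')(-139), Pow(Function('g')(127), -1))) = Add(Mul(557, Pow(-45574, -1)), Mul(Mul(Rational(104, 3), Pow(-139, -1)), Pow(Mul(127, Add(-220, 127)), -1))) = Add(Mul(557, Rational(-1, 45574)), Mul(Mul(Rational(104, 3), Rational(-1, 139)), Pow(Mul(127, -93), -1))) = Add(Rational(-557, 45574), Mul(Rational(-104, 417), Pow(-11811, -1))) = Add(Rational(-557, 45574), Mul(Rational(-104, 417), Rational(-1, 11811))) = Add(Rational(-557, 45574), Rational(104, 4925187)) = Rational(-2738589463, 224460472338)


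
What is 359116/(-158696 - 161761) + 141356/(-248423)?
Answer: -134511193760/79608889311 ≈ -1.6896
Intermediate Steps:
359116/(-158696 - 161761) + 141356/(-248423) = 359116/(-320457) + 141356*(-1/248423) = 359116*(-1/320457) - 141356/248423 = -359116/320457 - 141356/248423 = -134511193760/79608889311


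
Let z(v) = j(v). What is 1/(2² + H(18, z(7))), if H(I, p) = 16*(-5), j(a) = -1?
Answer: -1/76 ≈ -0.013158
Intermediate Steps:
z(v) = -1
H(I, p) = -80
1/(2² + H(18, z(7))) = 1/(2² - 80) = 1/(4 - 80) = 1/(-76) = -1/76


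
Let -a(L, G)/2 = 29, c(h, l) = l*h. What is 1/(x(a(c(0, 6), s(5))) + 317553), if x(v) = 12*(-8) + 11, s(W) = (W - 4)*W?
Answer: 1/317468 ≈ 3.1499e-6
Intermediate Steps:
c(h, l) = h*l
s(W) = W*(-4 + W) (s(W) = (-4 + W)*W = W*(-4 + W))
a(L, G) = -58 (a(L, G) = -2*29 = -58)
x(v) = -85 (x(v) = -96 + 11 = -85)
1/(x(a(c(0, 6), s(5))) + 317553) = 1/(-85 + 317553) = 1/317468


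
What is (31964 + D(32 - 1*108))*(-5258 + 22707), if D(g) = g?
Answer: 556413712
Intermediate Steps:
(31964 + D(32 - 1*108))*(-5258 + 22707) = (31964 + (32 - 1*108))*(-5258 + 22707) = (31964 + (32 - 108))*17449 = (31964 - 76)*17449 = 31888*17449 = 556413712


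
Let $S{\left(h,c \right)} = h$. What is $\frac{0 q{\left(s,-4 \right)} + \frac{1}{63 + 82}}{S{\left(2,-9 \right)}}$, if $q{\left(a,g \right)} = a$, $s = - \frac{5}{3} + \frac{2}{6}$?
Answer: $\frac{1}{290} \approx 0.0034483$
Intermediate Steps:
$s = - \frac{4}{3}$ ($s = \left(-5\right) \frac{1}{3} + 2 \cdot \frac{1}{6} = - \frac{5}{3} + \frac{1}{3} = - \frac{4}{3} \approx -1.3333$)
$\frac{0 q{\left(s,-4 \right)} + \frac{1}{63 + 82}}{S{\left(2,-9 \right)}} = \frac{0 \left(- \frac{4}{3}\right) + \frac{1}{63 + 82}}{2} = \left(0 + \frac{1}{145}\right) \frac{1}{2} = \frac{1}{145} \cdot \frac{1}{2} = \frac{1}{290}$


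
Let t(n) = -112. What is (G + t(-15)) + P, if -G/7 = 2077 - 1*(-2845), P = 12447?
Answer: -22119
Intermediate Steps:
G = -34454 (G = -7*(2077 - 1*(-2845)) = -7*(2077 + 2845) = -7*4922 = -34454)
(G + t(-15)) + P = (-34454 - 112) + 12447 = -34566 + 12447 = -22119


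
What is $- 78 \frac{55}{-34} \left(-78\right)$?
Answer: $- \frac{167310}{17} \approx -9841.8$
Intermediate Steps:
$- 78 \frac{55}{-34} \left(-78\right) = - 78 \cdot 55 \left(- \frac{1}{34}\right) \left(-78\right) = \left(-78\right) \left(- \frac{55}{34}\right) \left(-78\right) = \frac{2145}{17} \left(-78\right) = - \frac{167310}{17}$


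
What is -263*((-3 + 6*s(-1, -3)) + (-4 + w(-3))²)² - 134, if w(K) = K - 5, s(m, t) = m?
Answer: -4793309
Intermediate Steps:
w(K) = -5 + K
-263*((-3 + 6*s(-1, -3)) + (-4 + w(-3))²)² - 134 = -263*((-3 + 6*(-1)) + (-4 + (-5 - 3))²)² - 134 = -263*((-3 - 6) + (-4 - 8)²)² - 134 = -263*(-9 + (-12)²)² - 134 = -263*(-9 + 144)² - 134 = -263*135² - 134 = -263*18225 - 134 = -4793175 - 134 = -4793309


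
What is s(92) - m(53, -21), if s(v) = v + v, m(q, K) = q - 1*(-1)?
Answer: 130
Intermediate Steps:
m(q, K) = 1 + q (m(q, K) = q + 1 = 1 + q)
s(v) = 2*v
s(92) - m(53, -21) = 2*92 - (1 + 53) = 184 - 1*54 = 184 - 54 = 130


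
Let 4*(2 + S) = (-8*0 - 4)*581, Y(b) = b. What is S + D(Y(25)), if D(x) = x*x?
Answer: 42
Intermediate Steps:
S = -583 (S = -2 + ((-8*0 - 4)*581)/4 = -2 + ((0 - 4)*581)/4 = -2 + (-4*581)/4 = -2 + (¼)*(-2324) = -2 - 581 = -583)
D(x) = x²
S + D(Y(25)) = -583 + 25² = -583 + 625 = 42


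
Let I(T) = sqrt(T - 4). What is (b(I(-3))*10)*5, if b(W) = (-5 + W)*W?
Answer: -350 - 250*I*sqrt(7) ≈ -350.0 - 661.44*I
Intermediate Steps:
I(T) = sqrt(-4 + T)
b(W) = W*(-5 + W)
(b(I(-3))*10)*5 = ((sqrt(-4 - 3)*(-5 + sqrt(-4 - 3)))*10)*5 = ((sqrt(-7)*(-5 + sqrt(-7)))*10)*5 = (((I*sqrt(7))*(-5 + I*sqrt(7)))*10)*5 = ((I*sqrt(7)*(-5 + I*sqrt(7)))*10)*5 = (10*I*sqrt(7)*(-5 + I*sqrt(7)))*5 = 50*I*sqrt(7)*(-5 + I*sqrt(7))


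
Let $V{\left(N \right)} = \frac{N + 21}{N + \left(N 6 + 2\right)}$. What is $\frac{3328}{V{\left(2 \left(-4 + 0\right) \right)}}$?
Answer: $-13824$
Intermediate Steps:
$V{\left(N \right)} = \frac{21 + N}{2 + 7 N}$ ($V{\left(N \right)} = \frac{21 + N}{N + \left(6 N + 2\right)} = \frac{21 + N}{N + \left(2 + 6 N\right)} = \frac{21 + N}{2 + 7 N}$)
$\frac{3328}{V{\left(2 \left(-4 + 0\right) \right)}} = \frac{3328}{\frac{1}{2 + 7 \cdot 2 \left(-4 + 0\right)} \left(21 + 2 \left(-4 + 0\right)\right)} = \frac{3328}{\frac{1}{2 + 7 \cdot 2 \left(-4\right)} \left(21 + 2 \left(-4\right)\right)} = \frac{3328}{\frac{1}{2 + 7 \left(-8\right)} \left(21 - 8\right)} = \frac{3328}{\frac{1}{2 - 56} \cdot 13} = \frac{3328}{\frac{1}{-54} \cdot 13} = \frac{3328}{\left(- \frac{1}{54}\right) 13} = \frac{3328}{- \frac{13}{54}} = 3328 \left(- \frac{54}{13}\right) = -13824$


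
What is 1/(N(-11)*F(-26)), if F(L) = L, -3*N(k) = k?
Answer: -3/286 ≈ -0.010490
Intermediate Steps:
N(k) = -k/3
1/(N(-11)*F(-26)) = 1/(-⅓*(-11)*(-26)) = -1/26/(11/3) = (3/11)*(-1/26) = -3/286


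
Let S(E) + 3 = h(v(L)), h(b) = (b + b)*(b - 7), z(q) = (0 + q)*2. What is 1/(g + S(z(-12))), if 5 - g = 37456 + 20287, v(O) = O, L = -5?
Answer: -1/57621 ≈ -1.7355e-5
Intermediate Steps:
z(q) = 2*q (z(q) = q*2 = 2*q)
h(b) = 2*b*(-7 + b) (h(b) = (2*b)*(-7 + b) = 2*b*(-7 + b))
S(E) = 117 (S(E) = -3 + 2*(-5)*(-7 - 5) = -3 + 2*(-5)*(-12) = -3 + 120 = 117)
g = -57738 (g = 5 - (37456 + 20287) = 5 - 1*57743 = 5 - 57743 = -57738)
1/(g + S(z(-12))) = 1/(-57738 + 117) = 1/(-57621) = -1/57621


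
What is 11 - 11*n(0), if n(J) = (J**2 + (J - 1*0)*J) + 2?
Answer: -11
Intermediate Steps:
n(J) = 2 + 2*J**2 (n(J) = (J**2 + (J + 0)*J) + 2 = (J**2 + J*J) + 2 = (J**2 + J**2) + 2 = 2*J**2 + 2 = 2 + 2*J**2)
11 - 11*n(0) = 11 - 11*(2 + 2*0**2) = 11 - 11*(2 + 2*0) = 11 - 11*(2 + 0) = 11 - 11*2 = 11 - 22 = -11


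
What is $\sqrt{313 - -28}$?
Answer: $\sqrt{341} \approx 18.466$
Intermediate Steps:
$\sqrt{313 - -28} = \sqrt{313 + \left(-183 + 211\right)} = \sqrt{313 + 28} = \sqrt{341}$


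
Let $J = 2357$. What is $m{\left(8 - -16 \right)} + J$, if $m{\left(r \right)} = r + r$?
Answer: $2405$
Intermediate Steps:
$m{\left(r \right)} = 2 r$
$m{\left(8 - -16 \right)} + J = 2 \left(8 - -16\right) + 2357 = 2 \left(8 + 16\right) + 2357 = 2 \cdot 24 + 2357 = 48 + 2357 = 2405$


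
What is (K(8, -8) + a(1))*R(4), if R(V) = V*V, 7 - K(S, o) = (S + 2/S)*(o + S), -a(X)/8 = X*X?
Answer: -16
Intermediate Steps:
a(X) = -8*X² (a(X) = -8*X*X = -8*X²)
K(S, o) = 7 - (S + o)*(S + 2/S) (K(S, o) = 7 - (S + 2/S)*(o + S) = 7 - (S + 2/S)*(S + o) = 7 - (S + o)*(S + 2/S))
R(V) = V²
(K(8, -8) + a(1))*R(4) = ((5 - 1*8² - 1*8*(-8) - 2*(-8)/8) - 8*1²)*4² = ((5 - 1*64 + 64 - 2*(-8)*⅛) - 8*1)*16 = ((5 - 64 + 64 + 2) - 8)*16 = (7 - 8)*16 = -1*16 = -16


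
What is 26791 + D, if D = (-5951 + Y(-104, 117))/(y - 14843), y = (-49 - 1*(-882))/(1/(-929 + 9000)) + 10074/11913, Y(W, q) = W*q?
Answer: 713676339319929/26638662658 ≈ 26791.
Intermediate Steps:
y = 26697604211/3971 (y = (-49 + 882)/(1/8071) + 10074*(1/11913) = 833/(1/8071) + 3358/3971 = 833*8071 + 3358/3971 = 6723143 + 3358/3971 = 26697604211/3971 ≈ 6.7231e+6)
D = -71950549/26638662658 (D = (-5951 - 104*117)/(26697604211/3971 - 14843) = (-5951 - 12168)/(26638662658/3971) = -18119*3971/26638662658 = -71950549/26638662658 ≈ -0.0027010)
26791 + D = 26791 - 71950549/26638662658 = 713676339319929/26638662658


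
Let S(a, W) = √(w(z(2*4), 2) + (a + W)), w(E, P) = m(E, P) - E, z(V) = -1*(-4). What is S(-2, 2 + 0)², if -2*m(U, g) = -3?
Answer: -5/2 ≈ -2.5000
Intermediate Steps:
z(V) = 4
m(U, g) = 3/2 (m(U, g) = -½*(-3) = 3/2)
w(E, P) = 3/2 - E
S(a, W) = √(-5/2 + W + a) (S(a, W) = √((3/2 - 1*4) + (a + W)) = √((3/2 - 4) + (W + a)) = √(-5/2 + (W + a)) = √(-5/2 + W + a))
S(-2, 2 + 0)² = (√(-10 + 4*(2 + 0) + 4*(-2))/2)² = (√(-10 + 4*2 - 8)/2)² = (√(-10 + 8 - 8)/2)² = (√(-10)/2)² = ((I*√10)/2)² = (I*√10/2)² = -5/2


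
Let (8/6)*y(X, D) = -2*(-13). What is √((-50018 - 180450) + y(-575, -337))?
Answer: I*√921794/2 ≈ 480.05*I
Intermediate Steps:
y(X, D) = 39/2 (y(X, D) = 3*(-2*(-13))/4 = (¾)*26 = 39/2)
√((-50018 - 180450) + y(-575, -337)) = √((-50018 - 180450) + 39/2) = √(-230468 + 39/2) = √(-460897/2) = I*√921794/2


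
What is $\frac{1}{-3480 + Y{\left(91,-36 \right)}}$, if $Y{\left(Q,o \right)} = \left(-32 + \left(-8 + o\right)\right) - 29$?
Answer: $- \frac{1}{3585} \approx -0.00027894$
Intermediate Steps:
$Y{\left(Q,o \right)} = -69 + o$ ($Y{\left(Q,o \right)} = \left(-40 + o\right) - 29 = -69 + o$)
$\frac{1}{-3480 + Y{\left(91,-36 \right)}} = \frac{1}{-3480 - 105} = \frac{1}{-3585} = - \frac{1}{3585}$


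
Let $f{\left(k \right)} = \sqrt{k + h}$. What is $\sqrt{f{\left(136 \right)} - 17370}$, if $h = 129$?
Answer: $\sqrt{-17370 + \sqrt{265}} \approx 131.73 i$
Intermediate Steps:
$f{\left(k \right)} = \sqrt{129 + k}$ ($f{\left(k \right)} = \sqrt{k + 129} = \sqrt{129 + k}$)
$\sqrt{f{\left(136 \right)} - 17370} = \sqrt{\sqrt{129 + 136} - 17370} = \sqrt{\sqrt{265} - 17370} = \sqrt{-17370 + \sqrt{265}}$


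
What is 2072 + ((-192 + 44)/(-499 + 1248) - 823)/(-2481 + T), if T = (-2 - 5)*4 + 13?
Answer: 1291409621/623168 ≈ 2072.3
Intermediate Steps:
T = -15 (T = -7*4 + 13 = -28 + 13 = -15)
2072 + ((-192 + 44)/(-499 + 1248) - 823)/(-2481 + T) = 2072 + ((-192 + 44)/(-499 + 1248) - 823)/(-2481 - 15) = 2072 + (-148/749 - 823)/(-2496) = 2072 + (-148*1/749 - 823)*(-1/2496) = 2072 + (-148/749 - 823)*(-1/2496) = 2072 - 616575/749*(-1/2496) = 2072 + 205525/623168 = 1291409621/623168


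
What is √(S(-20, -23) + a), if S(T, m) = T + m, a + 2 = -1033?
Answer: 7*I*√22 ≈ 32.833*I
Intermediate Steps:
a = -1035 (a = -2 - 1033 = -1035)
√(S(-20, -23) + a) = √((-20 - 23) - 1035) = √(-43 - 1035) = √(-1078) = 7*I*√22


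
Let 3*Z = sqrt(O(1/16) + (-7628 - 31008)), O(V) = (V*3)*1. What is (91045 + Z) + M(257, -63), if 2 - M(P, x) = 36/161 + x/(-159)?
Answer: 776898762/8533 + I*sqrt(618173)/12 ≈ 91046.0 + 65.52*I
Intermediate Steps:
O(V) = 3*V (O(V) = (3*V)*1 = 3*V)
M(P, x) = 286/161 + x/159 (M(P, x) = 2 - (36/161 + x/(-159)) = 2 - (36*(1/161) + x*(-1/159)) = 2 - (36/161 - x/159) = 2 + (-36/161 + x/159) = 286/161 + x/159)
Z = I*sqrt(618173)/12 (Z = sqrt(3/16 + (-7628 - 31008))/3 = sqrt(3*(1/16) - 38636)/3 = sqrt(3/16 - 38636)/3 = sqrt(-618173/16)/3 = (I*sqrt(618173)/4)/3 = I*sqrt(618173)/12 ≈ 65.52*I)
(91045 + Z) + M(257, -63) = (91045 + I*sqrt(618173)/12) + (286/161 + (1/159)*(-63)) = (91045 + I*sqrt(618173)/12) + (286/161 - 21/53) = (91045 + I*sqrt(618173)/12) + 11777/8533 = 776898762/8533 + I*sqrt(618173)/12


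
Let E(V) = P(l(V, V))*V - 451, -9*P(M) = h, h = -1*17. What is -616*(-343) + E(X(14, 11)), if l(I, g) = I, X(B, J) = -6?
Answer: 632477/3 ≈ 2.1083e+5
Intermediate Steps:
h = -17
P(M) = 17/9 (P(M) = -⅑*(-17) = 17/9)
E(V) = -451 + 17*V/9 (E(V) = 17*V/9 - 451 = -451 + 17*V/9)
-616*(-343) + E(X(14, 11)) = -616*(-343) + (-451 + (17/9)*(-6)) = 211288 + (-451 - 34/3) = 211288 - 1387/3 = 632477/3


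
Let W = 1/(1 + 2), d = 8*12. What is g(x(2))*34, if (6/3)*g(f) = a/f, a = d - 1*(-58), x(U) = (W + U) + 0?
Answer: 1122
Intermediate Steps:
d = 96
W = 1/3 ≈ 0.33333
x(U) = 1/3 + U (x(U) = (1/3 + U) + 0 = 1/3 + U)
a = 154 (a = 96 - 1*(-58) = 96 + 58 = 154)
g(f) = 77/f (g(f) = (154/f)/2 = 77/f)
g(x(2))*34 = (77/(1/3 + 2))*34 = (77/(7/3))*34 = (77*(3/7))*34 = 33*34 = 1122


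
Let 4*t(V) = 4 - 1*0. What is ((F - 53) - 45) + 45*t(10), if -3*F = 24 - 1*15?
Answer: -56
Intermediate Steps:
F = -3 (F = -(24 - 1*15)/3 = -(24 - 15)/3 = -⅓*9 = -3)
t(V) = 1 (t(V) = (4 - 1*0)/4 = (4 + 0)/4 = (¼)*4 = 1)
((F - 53) - 45) + 45*t(10) = ((-3 - 53) - 45) + 45*1 = (-56 - 45) + 45 = -101 + 45 = -56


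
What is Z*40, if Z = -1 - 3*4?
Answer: -520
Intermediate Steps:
Z = -13 (Z = -1 - 12 = -13)
Z*40 = -13*40 = -520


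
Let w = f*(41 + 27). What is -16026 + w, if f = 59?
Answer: -12014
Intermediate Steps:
w = 4012 (w = 59*(41 + 27) = 59*68 = 4012)
-16026 + w = -16026 + 4012 = -12014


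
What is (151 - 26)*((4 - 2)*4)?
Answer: 1000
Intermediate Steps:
(151 - 26)*((4 - 2)*4) = 125*(2*4) = 125*8 = 1000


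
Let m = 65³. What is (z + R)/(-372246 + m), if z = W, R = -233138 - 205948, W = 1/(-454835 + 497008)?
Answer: 18517573877/4116970433 ≈ 4.4979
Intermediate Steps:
m = 274625
W = 1/42173 ≈ 2.3712e-5
R = -439086
z = 1/42173 ≈ 2.3712e-5
(z + R)/(-372246 + m) = (1/42173 - 439086)/(-372246 + 274625) = -18517573877/42173/(-97621) = -18517573877/42173*(-1/97621) = 18517573877/4116970433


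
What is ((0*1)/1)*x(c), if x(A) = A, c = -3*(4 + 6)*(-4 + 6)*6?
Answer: 0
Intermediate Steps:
c = -360 (c = -30*2*6 = -3*20*6 = -60*6 = -360)
((0*1)/1)*x(c) = ((0*1)/1)*(-360) = (0*1)*(-360) = 0*(-360) = 0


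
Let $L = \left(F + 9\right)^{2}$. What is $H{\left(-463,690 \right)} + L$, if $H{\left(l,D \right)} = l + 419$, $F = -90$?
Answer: $6517$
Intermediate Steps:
$H{\left(l,D \right)} = 419 + l$
$L = 6561$ ($L = \left(-90 + 9\right)^{2} = \left(-81\right)^{2} = 6561$)
$H{\left(-463,690 \right)} + L = \left(419 - 463\right) + 6561 = -44 + 6561 = 6517$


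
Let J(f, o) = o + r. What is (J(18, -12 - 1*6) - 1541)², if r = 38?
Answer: 2313441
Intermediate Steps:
J(f, o) = 38 + o (J(f, o) = o + 38 = 38 + o)
(J(18, -12 - 1*6) - 1541)² = ((38 + (-12 - 1*6)) - 1541)² = ((38 + (-12 - 6)) - 1541)² = ((38 - 18) - 1541)² = (20 - 1541)² = (-1521)² = 2313441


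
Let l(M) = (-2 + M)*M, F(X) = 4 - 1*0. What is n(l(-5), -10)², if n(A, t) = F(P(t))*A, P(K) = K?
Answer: 19600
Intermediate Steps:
F(X) = 4 (F(X) = 4 + 0 = 4)
l(M) = M*(-2 + M)
n(A, t) = 4*A
n(l(-5), -10)² = (4*(-5*(-2 - 5)))² = (4*(-5*(-7)))² = (4*35)² = 140² = 19600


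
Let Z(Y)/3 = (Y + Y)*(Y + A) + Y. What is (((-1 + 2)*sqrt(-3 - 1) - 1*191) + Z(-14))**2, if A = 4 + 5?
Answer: 34965 + 748*I ≈ 34965.0 + 748.0*I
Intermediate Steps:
A = 9
Z(Y) = 3*Y + 6*Y*(9 + Y) (Z(Y) = 3*((Y + Y)*(Y + 9) + Y) = 3*((2*Y)*(9 + Y) + Y) = 3*(2*Y*(9 + Y) + Y) = 3*(Y + 2*Y*(9 + Y)) = 3*Y + 6*Y*(9 + Y))
(((-1 + 2)*sqrt(-3 - 1) - 1*191) + Z(-14))**2 = (((-1 + 2)*sqrt(-3 - 1) - 1*191) + 3*(-14)*(19 + 2*(-14)))**2 = ((1*sqrt(-4) - 191) + 3*(-14)*(19 - 28))**2 = ((1*(2*I) - 191) + 3*(-14)*(-9))**2 = ((2*I - 191) + 378)**2 = ((-191 + 2*I) + 378)**2 = (187 + 2*I)**2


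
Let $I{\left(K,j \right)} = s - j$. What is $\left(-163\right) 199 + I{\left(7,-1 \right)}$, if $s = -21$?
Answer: $-32457$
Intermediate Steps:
$I{\left(K,j \right)} = -21 - j$
$\left(-163\right) 199 + I{\left(7,-1 \right)} = \left(-163\right) 199 - 20 = -32437 + \left(-21 + 1\right) = -32437 - 20 = -32457$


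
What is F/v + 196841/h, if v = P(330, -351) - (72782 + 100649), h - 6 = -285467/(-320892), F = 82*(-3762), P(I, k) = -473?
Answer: 70418438261589/2464552996 ≈ 28573.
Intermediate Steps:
F = -308484
h = 170063/24684 (h = 6 - 285467/(-320892) = 6 - 285467*(-1/320892) = 6 + 21959/24684 = 170063/24684 ≈ 6.8896)
v = -173904 (v = -473 - (72782 + 100649) = -473 - 1*173431 = -473 - 173431 = -173904)
F/v + 196841/h = -308484/(-173904) + 196841/(170063/24684) = -308484*(-1/173904) + 196841*(24684/170063) = 25707/14492 + 4858823244/170063 = 70418438261589/2464552996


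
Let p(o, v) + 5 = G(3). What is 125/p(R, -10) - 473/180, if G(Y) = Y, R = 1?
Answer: -11723/180 ≈ -65.128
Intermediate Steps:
p(o, v) = -2 (p(o, v) = -5 + 3 = -2)
125/p(R, -10) - 473/180 = 125/(-2) - 473/180 = 125*(-1/2) - 473*1/180 = -125/2 - 473/180 = -11723/180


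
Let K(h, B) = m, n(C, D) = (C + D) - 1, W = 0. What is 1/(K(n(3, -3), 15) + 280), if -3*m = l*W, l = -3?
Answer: 1/280 ≈ 0.0035714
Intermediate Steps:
m = 0 (m = -(-1)*0 = -⅓*0 = 0)
n(C, D) = -1 + C + D
K(h, B) = 0
1/(K(n(3, -3), 15) + 280) = 1/(0 + 280) = 1/280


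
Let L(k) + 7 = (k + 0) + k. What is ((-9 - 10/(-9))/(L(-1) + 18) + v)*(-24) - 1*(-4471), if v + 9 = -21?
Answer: 140725/27 ≈ 5212.0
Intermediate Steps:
v = -30 (v = -9 - 21 = -30)
L(k) = -7 + 2*k (L(k) = -7 + ((k + 0) + k) = -7 + (k + k) = -7 + 2*k)
((-9 - 10/(-9))/(L(-1) + 18) + v)*(-24) - 1*(-4471) = ((-9 - 10/(-9))/((-7 + 2*(-1)) + 18) - 30)*(-24) - 1*(-4471) = ((-9 - 10*(-⅑))/((-7 - 2) + 18) - 30)*(-24) + 4471 = ((-9 + 10/9)/(-9 + 18) - 30)*(-24) + 4471 = (-71/9/9 - 30)*(-24) + 4471 = (-71/9*⅑ - 30)*(-24) + 4471 = (-71/81 - 30)*(-24) + 4471 = -2501/81*(-24) + 4471 = 20008/27 + 4471 = 140725/27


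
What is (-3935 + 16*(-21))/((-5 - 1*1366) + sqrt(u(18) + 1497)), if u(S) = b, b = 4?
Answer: 5855541/1878140 + 4271*sqrt(1501)/1878140 ≈ 3.2058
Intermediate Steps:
u(S) = 4
(-3935 + 16*(-21))/((-5 - 1*1366) + sqrt(u(18) + 1497)) = (-3935 + 16*(-21))/((-5 - 1*1366) + sqrt(4 + 1497)) = (-3935 - 336)/((-5 - 1366) + sqrt(1501)) = -4271/(-1371 + sqrt(1501))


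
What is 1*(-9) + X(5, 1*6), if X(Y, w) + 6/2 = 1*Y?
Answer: -7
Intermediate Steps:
X(Y, w) = -3 + Y (X(Y, w) = -3 + 1*Y = -3 + Y)
1*(-9) + X(5, 1*6) = 1*(-9) + (-3 + 5) = -9 + 2 = -7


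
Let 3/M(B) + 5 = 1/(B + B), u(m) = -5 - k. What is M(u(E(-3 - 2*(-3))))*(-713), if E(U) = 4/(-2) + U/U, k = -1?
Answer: 17112/41 ≈ 417.37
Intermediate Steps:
E(U) = -1 (E(U) = 4*(-½) + 1 = -2 + 1 = -1)
u(m) = -4 (u(m) = -5 - 1*(-1) = -5 + 1 = -4)
M(B) = 3/(-5 + 1/(2*B)) (M(B) = 3/(-5 + 1/(B + B)) = 3/(-5 + 1/(2*B)))
M(u(E(-3 - 2*(-3))))*(-713) = -6*(-4)/(-1 + 10*(-4))*(-713) = -6*(-4)/(-1 - 40)*(-713) = -6*(-4)/(-41)*(-713) = -6*(-4)*(-1/41)*(-713) = -24/41*(-713) = 17112/41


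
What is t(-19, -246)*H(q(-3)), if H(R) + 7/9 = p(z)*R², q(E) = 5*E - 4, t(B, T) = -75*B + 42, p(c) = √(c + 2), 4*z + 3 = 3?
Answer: -1141 + 529587*√2 ≈ 7.4781e+5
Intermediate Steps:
z = 0 (z = -¾ + (¼)*3 = -¾ + ¾ = 0)
p(c) = √(2 + c)
t(B, T) = 42 - 75*B
q(E) = -4 + 5*E
H(R) = -7/9 + √2*R² (H(R) = -7/9 + √(2 + 0)*R² = -7/9 + √2*R²)
t(-19, -246)*H(q(-3)) = (42 - 75*(-19))*(-7/9 + √2*(-4 + 5*(-3))²) = (42 + 1425)*(-7/9 + √2*(-4 - 15)²) = 1467*(-7/9 + √2*(-19)²) = 1467*(-7/9 + √2*361) = 1467*(-7/9 + 361*√2) = -1141 + 529587*√2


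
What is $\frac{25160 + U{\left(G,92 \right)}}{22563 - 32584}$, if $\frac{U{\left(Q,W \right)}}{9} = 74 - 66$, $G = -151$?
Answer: $- \frac{25232}{10021} \approx -2.5179$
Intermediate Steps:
$U{\left(Q,W \right)} = 72$ ($U{\left(Q,W \right)} = 9 \left(74 - 66\right) = 9 \cdot 8 = 72$)
$\frac{25160 + U{\left(G,92 \right)}}{22563 - 32584} = \frac{25160 + 72}{22563 - 32584} = \frac{25232}{-10021} = 25232 \left(- \frac{1}{10021}\right) = - \frac{25232}{10021}$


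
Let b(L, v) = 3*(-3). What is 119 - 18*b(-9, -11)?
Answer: 281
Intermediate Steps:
b(L, v) = -9
119 - 18*b(-9, -11) = 119 - 18*(-9) = 119 + 162 = 281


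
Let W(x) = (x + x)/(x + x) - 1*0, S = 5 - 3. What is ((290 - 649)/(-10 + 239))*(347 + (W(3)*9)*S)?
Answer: -131035/229 ≈ -572.21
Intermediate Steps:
S = 2
W(x) = 1 (W(x) = (2*x)/((2*x)) + 0 = (2*x)*(1/(2*x)) + 0 = 1 + 0 = 1)
((290 - 649)/(-10 + 239))*(347 + (W(3)*9)*S) = ((290 - 649)/(-10 + 239))*(347 + (1*9)*2) = (-359/229)*(347 + 9*2) = (-359*1/229)*(347 + 18) = -359/229*365 = -131035/229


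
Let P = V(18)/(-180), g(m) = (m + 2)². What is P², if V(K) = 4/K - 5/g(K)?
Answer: 22801/16796160000 ≈ 1.3575e-6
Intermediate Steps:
g(m) = (2 + m)²
V(K) = -5/(2 + K)² + 4/K (V(K) = 4/K - 5/(2 + K)² = -5/(2 + K)² + 4/K)
P = -151/129600 (P = (-5/(2 + 18)² + 4/18)/(-180) = (-5/20² + 4*(1/18))*(-1/180) = (-5*1/400 + 2/9)*(-1/180) = (-1/80 + 2/9)*(-1/180) = (151/720)*(-1/180) = -151/129600 ≈ -0.0011651)
P² = (-151/129600)² = 22801/16796160000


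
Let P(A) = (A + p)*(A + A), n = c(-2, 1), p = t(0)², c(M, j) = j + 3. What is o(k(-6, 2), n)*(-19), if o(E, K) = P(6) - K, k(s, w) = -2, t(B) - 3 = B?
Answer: -3344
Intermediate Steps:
t(B) = 3 + B
c(M, j) = 3 + j
p = 9 (p = (3 + 0)² = 3² = 9)
n = 4 (n = 3 + 1 = 4)
P(A) = 2*A*(9 + A) (P(A) = (A + 9)*(A + A) = (9 + A)*(2*A) = 2*A*(9 + A))
o(E, K) = 180 - K (o(E, K) = 2*6*(9 + 6) - K = 2*6*15 - K = 180 - K)
o(k(-6, 2), n)*(-19) = (180 - 1*4)*(-19) = (180 - 4)*(-19) = 176*(-19) = -3344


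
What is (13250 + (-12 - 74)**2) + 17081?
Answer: 37727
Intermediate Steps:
(13250 + (-12 - 74)**2) + 17081 = (13250 + (-86)**2) + 17081 = (13250 + 7396) + 17081 = 20646 + 17081 = 37727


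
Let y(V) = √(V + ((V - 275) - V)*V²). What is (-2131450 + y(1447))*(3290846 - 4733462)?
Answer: 3074863873200 - 2885232*I*√143949007 ≈ 3.0749e+12 - 3.4617e+10*I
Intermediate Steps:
y(V) = √(V - 275*V²) (y(V) = √(V + ((-275 + V) - V)*V²) = √(V - 275*V²))
(-2131450 + y(1447))*(3290846 - 4733462) = (-2131450 + √(1447*(1 - 275*1447)))*(3290846 - 4733462) = (-2131450 + √(1447*(1 - 397925)))*(-1442616) = (-2131450 + √(1447*(-397924)))*(-1442616) = (-2131450 + √(-575796028))*(-1442616) = (-2131450 + 2*I*√143949007)*(-1442616) = 3074863873200 - 2885232*I*√143949007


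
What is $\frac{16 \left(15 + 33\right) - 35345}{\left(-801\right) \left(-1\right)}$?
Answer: $- \frac{34577}{801} \approx -43.167$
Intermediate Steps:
$\frac{16 \left(15 + 33\right) - 35345}{\left(-801\right) \left(-1\right)} = \frac{16 \cdot 48 - 35345}{801} = \left(768 - 35345\right) \frac{1}{801} = \left(-34577\right) \frac{1}{801} = - \frac{34577}{801}$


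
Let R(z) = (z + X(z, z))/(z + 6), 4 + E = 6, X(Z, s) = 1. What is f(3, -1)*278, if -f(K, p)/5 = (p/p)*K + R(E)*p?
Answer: -14595/4 ≈ -3648.8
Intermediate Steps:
E = 2 (E = -4 + 6 = 2)
R(z) = (1 + z)/(6 + z) (R(z) = (z + 1)/(z + 6) = (1 + z)/(6 + z))
f(K, p) = -5*K - 15*p/8 (f(K, p) = -5*((p/p)*K + ((1 + 2)/(6 + 2))*p) = -5*(1*K + (3/8)*p) = -5*(K + ((1/8)*3)*p) = -5*(K + 3*p/8) = -5*K - 15*p/8)
f(3, -1)*278 = (-5*3 - 15/8*(-1))*278 = (-15 + 15/8)*278 = -105/8*278 = -14595/4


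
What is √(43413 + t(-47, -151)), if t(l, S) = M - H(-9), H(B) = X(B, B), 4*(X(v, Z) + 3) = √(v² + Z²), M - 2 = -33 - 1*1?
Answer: √(173536 - 9*√2)/2 ≈ 208.28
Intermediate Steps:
M = -32 (M = 2 + (-33 - 1*1) = 2 + (-33 - 1) = 2 - 34 = -32)
X(v, Z) = -3 + √(Z² + v²)/4 (X(v, Z) = -3 + √(v² + Z²)/4 = -3 + √(Z² + v²)/4)
H(B) = -3 + √2*√(B²)/4 (H(B) = -3 + √(B² + B²)/4 = -3 + √(2*B²)/4 = -3 + (√2*√(B²))/4 = -3 + √2*√(B²)/4)
t(l, S) = -29 - 9*√2/4 (t(l, S) = -32 - (-3 + √2*√((-9)²)/4) = -32 - (-3 + √2*√81/4) = -32 - (-3 + (¼)*√2*9) = -32 - (-3 + 9*√2/4) = -32 + (3 - 9*√2/4) = -29 - 9*√2/4)
√(43413 + t(-47, -151)) = √(43413 + (-29 - 9*√2/4)) = √(43384 - 9*√2/4)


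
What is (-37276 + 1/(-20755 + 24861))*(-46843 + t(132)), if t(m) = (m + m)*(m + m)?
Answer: -3497771742515/4106 ≈ -8.5187e+8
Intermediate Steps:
t(m) = 4*m**2 (t(m) = (2*m)*(2*m) = 4*m**2)
(-37276 + 1/(-20755 + 24861))*(-46843 + t(132)) = (-37276 + 1/(-20755 + 24861))*(-46843 + 4*132**2) = (-37276 + 1/4106)*(-46843 + 4*17424) = (-37276 + 1/4106)*(-46843 + 69696) = -153055255/4106*22853 = -3497771742515/4106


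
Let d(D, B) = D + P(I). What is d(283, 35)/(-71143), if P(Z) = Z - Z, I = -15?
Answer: -283/71143 ≈ -0.0039779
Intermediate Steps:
P(Z) = 0
d(D, B) = D (d(D, B) = D + 0 = D)
d(283, 35)/(-71143) = 283/(-71143) = 283*(-1/71143) = -283/71143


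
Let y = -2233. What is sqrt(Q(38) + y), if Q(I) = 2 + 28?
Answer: I*sqrt(2203) ≈ 46.936*I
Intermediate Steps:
Q(I) = 30
sqrt(Q(38) + y) = sqrt(30 - 2233) = sqrt(-2203) = I*sqrt(2203)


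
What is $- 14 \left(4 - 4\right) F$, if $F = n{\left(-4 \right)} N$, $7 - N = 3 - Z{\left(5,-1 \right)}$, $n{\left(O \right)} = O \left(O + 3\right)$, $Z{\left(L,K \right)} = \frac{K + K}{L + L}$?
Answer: $0$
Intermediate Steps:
$Z{\left(L,K \right)} = \frac{K}{L}$ ($Z{\left(L,K \right)} = \frac{2 K}{2 L} = 2 K \frac{1}{2 L} = \frac{K}{L}$)
$n{\left(O \right)} = O \left(3 + O\right)$
$N = \frac{19}{5}$ ($N = 7 - \left(3 - - \frac{1}{5}\right) = 7 - \left(3 + \frac{1}{5}\right) = 7 - \frac{16}{5} = \frac{19}{5} \approx 3.8$)
$F = \frac{76}{5}$ ($F = - 4 \left(3 - 4\right) \frac{19}{5} = \left(-4\right) \left(-1\right) \frac{19}{5} = 4 \cdot \frac{19}{5} = \frac{76}{5} \approx 15.2$)
$- 14 \left(4 - 4\right) F = - 14 \left(4 - 4\right) \frac{76}{5} = \left(-14\right) 0 \cdot \frac{76}{5} = 0 \cdot \frac{76}{5} = 0$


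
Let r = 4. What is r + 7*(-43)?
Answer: -297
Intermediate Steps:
r + 7*(-43) = 4 + 7*(-43) = 4 - 301 = -297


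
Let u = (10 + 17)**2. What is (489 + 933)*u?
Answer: 1036638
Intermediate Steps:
u = 729 (u = 27**2 = 729)
(489 + 933)*u = (489 + 933)*729 = 1422*729 = 1036638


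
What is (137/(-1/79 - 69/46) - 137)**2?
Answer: 2958163321/57121 ≈ 51788.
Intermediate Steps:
(137/(-1/79 - 69/46) - 137)**2 = (137/(-1*1/79 - 69*1/46) - 137)**2 = (137/(-1/79 - 3/2) - 137)**2 = (137/(-239/158) - 137)**2 = (137*(-158/239) - 137)**2 = (-21646/239 - 137)**2 = (-54389/239)**2 = 2958163321/57121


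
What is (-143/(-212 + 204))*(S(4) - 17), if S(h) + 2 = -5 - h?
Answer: -1001/2 ≈ -500.50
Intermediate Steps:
S(h) = -7 - h (S(h) = -2 + (-5 - h) = -7 - h)
(-143/(-212 + 204))*(S(4) - 17) = (-143/(-212 + 204))*((-7 - 1*4) - 17) = (-143/(-8))*((-7 - 4) - 17) = (-1/8*(-143))*(-11 - 17) = (143/8)*(-28) = -1001/2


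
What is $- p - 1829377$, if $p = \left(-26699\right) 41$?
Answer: $-734718$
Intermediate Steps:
$p = -1094659$
$- p - 1829377 = \left(-1\right) \left(-1094659\right) - 1829377 = 1094659 - 1829377 = -734718$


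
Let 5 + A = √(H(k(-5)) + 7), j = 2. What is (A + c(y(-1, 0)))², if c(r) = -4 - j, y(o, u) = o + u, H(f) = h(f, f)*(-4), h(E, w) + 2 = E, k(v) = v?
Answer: (11 - √35)² ≈ 25.846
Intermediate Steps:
h(E, w) = -2 + E
H(f) = 8 - 4*f (H(f) = (-2 + f)*(-4) = 8 - 4*f)
A = -5 + √35 (A = -5 + √((8 - 4*(-5)) + 7) = -5 + √((8 + 20) + 7) = -5 + √(28 + 7) = -5 + √35 ≈ 0.91608)
c(r) = -6 (c(r) = -4 - 1*2 = -4 - 2 = -6)
(A + c(y(-1, 0)))² = ((-5 + √35) - 6)² = (-11 + √35)²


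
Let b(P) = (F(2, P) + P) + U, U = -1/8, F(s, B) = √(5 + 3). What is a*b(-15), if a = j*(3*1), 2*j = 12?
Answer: -1089/4 + 36*√2 ≈ -221.34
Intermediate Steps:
j = 6 (j = (½)*12 = 6)
F(s, B) = 2*√2 (F(s, B) = √8 = 2*√2)
U = -⅛ (U = -1*⅛ = -⅛ ≈ -0.12500)
b(P) = -⅛ + P + 2*√2 (b(P) = (2*√2 + P) - ⅛ = (P + 2*√2) - ⅛ = -⅛ + P + 2*√2)
a = 18 (a = 6*(3*1) = 6*3 = 18)
a*b(-15) = 18*(-⅛ - 15 + 2*√2) = 18*(-121/8 + 2*√2) = -1089/4 + 36*√2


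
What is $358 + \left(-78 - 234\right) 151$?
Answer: $-46754$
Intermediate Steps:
$358 + \left(-78 - 234\right) 151 = 358 - 47112 = -46754$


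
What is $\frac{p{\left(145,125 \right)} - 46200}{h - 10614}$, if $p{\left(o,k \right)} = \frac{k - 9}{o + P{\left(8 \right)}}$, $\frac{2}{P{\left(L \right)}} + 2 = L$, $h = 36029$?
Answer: $- \frac{5035713}{2770235} \approx -1.8178$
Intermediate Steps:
$P{\left(L \right)} = \frac{2}{-2 + L}$
$p{\left(o,k \right)} = \frac{-9 + k}{\frac{1}{3} + o}$ ($p{\left(o,k \right)} = \frac{k - 9}{o + \frac{2}{-2 + 8}} = \frac{-9 + k}{o + \frac{2}{6}} = \frac{-9 + k}{o + 2 \cdot \frac{1}{6}} = \frac{-9 + k}{o + \frac{1}{3}} = \frac{-9 + k}{\frac{1}{3} + o}$)
$\frac{p{\left(145,125 \right)} - 46200}{h - 10614} = \frac{\frac{3 \left(-9 + 125\right)}{1 + 3 \cdot 145} - 46200}{36029 - 10614} = \frac{3 \frac{1}{1 + 435} \cdot 116 - 46200}{25415} = \left(3 \cdot \frac{1}{436} \cdot 116 - 46200\right) \frac{1}{25415} = \left(\frac{87}{109} - 46200\right) \frac{1}{25415} = \left(- \frac{5035713}{109}\right) \frac{1}{25415} = - \frac{5035713}{2770235}$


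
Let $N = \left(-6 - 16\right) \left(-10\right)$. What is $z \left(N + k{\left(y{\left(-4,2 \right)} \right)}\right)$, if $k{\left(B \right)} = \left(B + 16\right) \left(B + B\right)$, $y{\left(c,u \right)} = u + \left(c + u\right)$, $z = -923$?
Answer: $-203060$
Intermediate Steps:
$y{\left(c,u \right)} = c + 2 u$
$N = 220$ ($N = \left(-22\right) \left(-10\right) = 220$)
$k{\left(B \right)} = 2 B \left(16 + B\right)$ ($k{\left(B \right)} = \left(16 + B\right) 2 B = 2 B \left(16 + B\right)$)
$z \left(N + k{\left(y{\left(-4,2 \right)} \right)}\right) = - 923 \left(220 + 2 \left(-4 + 2 \cdot 2\right) \left(16 + \left(-4 + 2 \cdot 2\right)\right)\right) = - 923 \left(220 + 2 \left(-4 + 4\right) \left(16 + \left(-4 + 4\right)\right)\right) = - 923 \left(220 + 2 \cdot 0 \left(16 + 0\right)\right) = - 923 \left(220 + 2 \cdot 0 \cdot 16\right) = - 923 \left(220 + 0\right) = \left(-923\right) 220 = -203060$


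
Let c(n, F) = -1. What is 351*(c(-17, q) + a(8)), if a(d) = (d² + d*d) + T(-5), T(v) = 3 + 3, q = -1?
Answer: 46683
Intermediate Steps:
T(v) = 6
a(d) = 6 + 2*d² (a(d) = (d² + d*d) + 6 = (d² + d²) + 6 = 2*d² + 6 = 6 + 2*d²)
351*(c(-17, q) + a(8)) = 351*(-1 + (6 + 2*8²)) = 351*(-1 + (6 + 2*64)) = 351*(-1 + (6 + 128)) = 351*(-1 + 134) = 351*133 = 46683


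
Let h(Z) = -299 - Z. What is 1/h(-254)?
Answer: -1/45 ≈ -0.022222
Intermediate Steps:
1/h(-254) = 1/(-299 - 1*(-254)) = 1/(-299 + 254) = 1/(-45) = -1/45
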